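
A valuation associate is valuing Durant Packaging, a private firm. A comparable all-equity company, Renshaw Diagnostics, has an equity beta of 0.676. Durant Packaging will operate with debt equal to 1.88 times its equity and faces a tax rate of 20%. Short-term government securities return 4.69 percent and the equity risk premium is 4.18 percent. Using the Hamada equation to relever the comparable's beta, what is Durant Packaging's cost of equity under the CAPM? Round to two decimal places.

11.77%

β_L = β_U × [1 + (1 − t)(D/E)] = 0.676 × [1 + (1 − 0.20) × 1.88]
    = 0.676 × [1 + 0.80 × 1.88] = 0.676 × 2.5040 = 1.6927
E(R) = R_f + β_L × MRP = 4.69% + 1.6927 × 4.18% = 11.77%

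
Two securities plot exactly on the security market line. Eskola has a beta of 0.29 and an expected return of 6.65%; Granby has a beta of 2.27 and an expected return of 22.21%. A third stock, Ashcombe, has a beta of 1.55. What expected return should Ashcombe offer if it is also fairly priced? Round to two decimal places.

MRP (SML slope) = (22.21% − 6.65%) / (2.27 − 0.29) = 15.56% / 1.98 = 7.8586%
R_f (intercept) = 6.65% − 0.29 × 7.8586% = 4.3710%
E(R_Ashcombe) = R_f + β × MRP = 4.3710% + 1.55 × 7.8586% = 16.55%

16.55%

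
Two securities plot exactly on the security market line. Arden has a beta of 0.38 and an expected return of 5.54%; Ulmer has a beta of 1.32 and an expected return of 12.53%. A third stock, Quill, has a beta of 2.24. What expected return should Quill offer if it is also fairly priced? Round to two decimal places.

19.37%

MRP (SML slope) = (12.53% − 5.54%) / (1.32 − 0.38) = 6.99% / 0.94 = 7.4362%
R_f (intercept) = 5.54% − 0.38 × 7.4362% = 2.7142%
E(R_Quill) = R_f + β × MRP = 2.7142% + 2.24 × 7.4362% = 19.37%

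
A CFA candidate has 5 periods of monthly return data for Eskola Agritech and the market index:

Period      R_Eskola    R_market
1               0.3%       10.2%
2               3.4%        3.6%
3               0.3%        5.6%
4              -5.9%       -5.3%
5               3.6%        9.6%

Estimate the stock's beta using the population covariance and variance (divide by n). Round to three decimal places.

Mean R_i = (0.3 + 3.4 + 0.3 − 5.9 + 3.6) / 5 = 0.3400%
Mean R_m = (10.2 + 3.6 + 5.6 − 5.3 + 9.6) / 5 = 4.7400%
Σ(R_i − R̄_i)(R_m − R̄_m) = 74.7520  ⇒  Cov = 74.7520 / 5 = 14.9504
Σ(R_m − R̄_m)² = 156.2720  ⇒  Var(R_m) = 156.2720 / 5 = 31.2544
β = Cov / Var(R_m) = 14.9504 / 31.2544 = 0.4783

0.478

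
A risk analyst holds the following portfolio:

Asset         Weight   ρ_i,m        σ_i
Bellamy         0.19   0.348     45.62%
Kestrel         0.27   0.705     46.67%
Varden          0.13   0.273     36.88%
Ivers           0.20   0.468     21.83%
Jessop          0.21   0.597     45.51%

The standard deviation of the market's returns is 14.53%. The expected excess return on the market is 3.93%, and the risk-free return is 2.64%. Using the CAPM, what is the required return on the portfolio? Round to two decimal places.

β_Bellamy = 0.348 × 45.62% / 14.53% = 1.0926
β_Kestrel = 0.705 × 46.67% / 14.53% = 2.2644
β_Varden = 0.273 × 36.88% / 14.53% = 0.6929
β_Ivers = 0.468 × 21.83% / 14.53% = 0.7031
β_Jessop = 0.597 × 45.51% / 14.53% = 1.8699
β_P = Σ w_i β_i = 0.19×1.0926 + 0.27×2.2644 + 0.13×0.6929 + 0.20×0.7031 + 0.21×1.8699 = 1.4424
E(R_P) = R_f + β_P × MRP = 2.64% + 1.4424 × 3.93% = 8.31%

8.31%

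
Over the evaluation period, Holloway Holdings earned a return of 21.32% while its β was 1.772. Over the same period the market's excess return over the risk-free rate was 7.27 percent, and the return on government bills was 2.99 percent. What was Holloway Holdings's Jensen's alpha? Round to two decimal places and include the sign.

CAPM benchmark = R_f + β(R_m − R_f) = 2.99% + 1.772 × 7.27% = 15.87244%
α = actual − benchmark = 21.32% − 15.87244% = +5.45%

+5.45%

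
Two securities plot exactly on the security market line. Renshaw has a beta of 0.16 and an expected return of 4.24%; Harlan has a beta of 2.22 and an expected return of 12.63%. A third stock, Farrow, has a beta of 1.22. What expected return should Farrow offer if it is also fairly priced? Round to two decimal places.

8.56%

MRP (SML slope) = (12.63% − 4.24%) / (2.22 − 0.16) = 8.39% / 2.06 = 4.0728%
R_f (intercept) = 4.24% − 0.16 × 4.0728% = 3.5884%
E(R_Farrow) = R_f + β × MRP = 3.5884% + 1.22 × 4.0728% = 8.56%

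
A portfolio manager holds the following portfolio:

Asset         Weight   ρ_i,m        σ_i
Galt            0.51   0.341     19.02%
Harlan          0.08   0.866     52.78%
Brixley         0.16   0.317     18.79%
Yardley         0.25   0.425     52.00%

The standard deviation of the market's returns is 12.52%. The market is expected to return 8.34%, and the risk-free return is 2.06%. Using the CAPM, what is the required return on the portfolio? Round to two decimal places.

8.80%

β_Galt = 0.341 × 19.02% / 12.52% = 0.5180
β_Harlan = 0.866 × 52.78% / 12.52% = 3.6508
β_Brixley = 0.317 × 18.79% / 12.52% = 0.4758
β_Yardley = 0.425 × 52.00% / 12.52% = 1.7652
β_P = Σ w_i β_i = 0.51×0.5180 + 0.08×3.6508 + 0.16×0.4758 + 0.25×1.7652 = 1.0737
MRP = 8.34% − 2.06% = 6.28%
E(R_P) = R_f + β_P × MRP = 2.06% + 1.0737 × 6.28% = 8.80%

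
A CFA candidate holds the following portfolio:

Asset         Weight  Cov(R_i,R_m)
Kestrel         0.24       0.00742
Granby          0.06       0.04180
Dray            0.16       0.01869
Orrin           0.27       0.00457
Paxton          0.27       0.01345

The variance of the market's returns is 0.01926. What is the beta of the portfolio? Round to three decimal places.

β_Kestrel = 0.00742 / 0.01926 = 0.3853
β_Granby = 0.04180 / 0.01926 = 2.1703
β_Dray = 0.01869 / 0.01926 = 0.9704
β_Orrin = 0.00457 / 0.01926 = 0.2373
β_Paxton = 0.01345 / 0.01926 = 0.6983
β_P = Σ w_i β_i = 0.24×0.3853 + 0.06×2.1703 + 0.16×0.9704 + 0.27×0.2373 + 0.27×0.6983 = 0.6306

0.631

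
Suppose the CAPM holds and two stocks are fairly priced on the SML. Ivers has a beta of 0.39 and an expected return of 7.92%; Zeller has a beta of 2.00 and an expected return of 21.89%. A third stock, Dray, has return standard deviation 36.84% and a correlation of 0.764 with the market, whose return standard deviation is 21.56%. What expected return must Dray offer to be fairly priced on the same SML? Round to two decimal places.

15.86%

MRP = (21.89% − 7.92%) / (2.00 − 0.39) = 8.6770%
R_f = 7.92% − 0.39 × 8.6770% = 4.5360%
β_Dray = ρ·σ_i/σ_m = 0.764 × 36.84 / 21.56 = 1.3055
E(R_Dray) = R_f + β × MRP = 4.5360% + 1.3055 × 8.6770% = 15.86%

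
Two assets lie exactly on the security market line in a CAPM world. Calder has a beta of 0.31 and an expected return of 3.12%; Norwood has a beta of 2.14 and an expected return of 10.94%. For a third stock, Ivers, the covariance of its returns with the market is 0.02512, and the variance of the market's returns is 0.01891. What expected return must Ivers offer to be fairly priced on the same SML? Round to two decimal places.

MRP = (10.94% − 3.12%) / (2.14 − 0.31) = 4.2732%
R_f = 3.12% − 0.31 × 4.2732% = 1.7953%
β_Ivers = Cov / Var(R_m) = 0.02512 / 0.01891 = 1.3284
E(R_Ivers) = R_f + β × MRP = 1.7953% + 1.3284 × 4.2732% = 7.47%

7.47%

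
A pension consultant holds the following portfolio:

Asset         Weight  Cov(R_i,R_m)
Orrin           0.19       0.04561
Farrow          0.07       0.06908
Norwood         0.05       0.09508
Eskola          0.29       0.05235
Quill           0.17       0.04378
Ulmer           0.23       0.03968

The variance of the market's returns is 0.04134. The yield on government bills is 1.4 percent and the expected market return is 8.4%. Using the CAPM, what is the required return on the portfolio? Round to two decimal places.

β_Orrin = 0.04561 / 0.04134 = 1.1033
β_Farrow = 0.06908 / 0.04134 = 1.6710
β_Norwood = 0.09508 / 0.04134 = 2.3000
β_Eskola = 0.05235 / 0.04134 = 1.2663
β_Quill = 0.04378 / 0.04134 = 1.0590
β_Ulmer = 0.03968 / 0.04134 = 0.9598
β_P = Σ w_i β_i = 0.19×1.1033 + 0.07×1.6710 + 0.05×2.3000 + 0.29×1.2663 + 0.17×1.0590 + 0.23×0.9598 = 1.2096
MRP = 8.4% − 1.4% = 7.00%
E(R_P) = R_f + β_P × MRP = 1.4% + 1.2096 × 7.0% = 9.87%

9.87%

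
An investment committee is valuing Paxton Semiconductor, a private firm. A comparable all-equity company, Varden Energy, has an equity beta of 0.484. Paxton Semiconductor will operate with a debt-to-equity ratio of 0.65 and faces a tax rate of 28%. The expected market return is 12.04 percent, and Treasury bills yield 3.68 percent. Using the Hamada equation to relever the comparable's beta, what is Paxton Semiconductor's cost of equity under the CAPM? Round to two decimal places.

β_L = β_U × [1 + (1 − t)(D/E)] = 0.484 × [1 + (1 − 0.28) × 0.65]
    = 0.484 × [1 + 0.72 × 0.65] = 0.484 × 1.4680 = 0.7105
MRP = 12.04% − 3.68% = 8.36%
E(R) = R_f + β_L × MRP = 3.68% + 0.7105 × 8.36% = 9.62%

9.62%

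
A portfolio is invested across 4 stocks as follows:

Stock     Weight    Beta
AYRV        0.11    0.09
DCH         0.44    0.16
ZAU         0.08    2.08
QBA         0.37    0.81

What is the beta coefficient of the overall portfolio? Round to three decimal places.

0.546

β_P = Σ w_i β_i = 0.11×0.09 + 0.44×0.16 + 0.08×2.08 + 0.37×0.81 = 0.5464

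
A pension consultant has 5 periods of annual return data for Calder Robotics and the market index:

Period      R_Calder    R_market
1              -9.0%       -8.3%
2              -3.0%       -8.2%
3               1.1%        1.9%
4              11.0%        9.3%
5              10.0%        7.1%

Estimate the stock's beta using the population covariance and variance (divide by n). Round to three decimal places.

Mean R_i = (-9.0 − 3.0 + 1.1 + 11.0 + 10.0) / 5 = 2.0200%
Mean R_m = (-8.3 − 8.2 + 1.9 + 9.3 + 7.1) / 5 = 0.3600%
Σ(R_i − R̄_i)(R_m − R̄_m) = 271.0540  ⇒  Cov = 271.0540 / 5 = 54.2108
Σ(R_m − R̄_m)² = 275.9920  ⇒  Var(R_m) = 275.9920 / 5 = 55.1984
β = Cov / Var(R_m) = 54.2108 / 55.1984 = 0.9821

0.982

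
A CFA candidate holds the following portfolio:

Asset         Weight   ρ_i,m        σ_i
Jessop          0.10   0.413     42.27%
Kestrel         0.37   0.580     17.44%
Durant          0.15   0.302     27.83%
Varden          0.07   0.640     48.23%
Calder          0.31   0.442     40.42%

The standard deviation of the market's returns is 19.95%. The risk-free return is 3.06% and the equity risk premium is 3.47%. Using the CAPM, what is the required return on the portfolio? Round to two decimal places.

5.57%

β_Jessop = 0.413 × 42.27% / 19.95% = 0.8751
β_Kestrel = 0.580 × 17.44% / 19.95% = 0.5070
β_Durant = 0.302 × 27.83% / 19.95% = 0.4213
β_Varden = 0.640 × 48.23% / 19.95% = 1.5472
β_Calder = 0.442 × 40.42% / 19.95% = 0.8955
β_P = Σ w_i β_i = 0.10×0.8751 + 0.37×0.5070 + 0.15×0.4213 + 0.07×1.5472 + 0.31×0.8955 = 0.7242
E(R_P) = R_f + β_P × MRP = 3.06% + 0.7242 × 3.47% = 5.57%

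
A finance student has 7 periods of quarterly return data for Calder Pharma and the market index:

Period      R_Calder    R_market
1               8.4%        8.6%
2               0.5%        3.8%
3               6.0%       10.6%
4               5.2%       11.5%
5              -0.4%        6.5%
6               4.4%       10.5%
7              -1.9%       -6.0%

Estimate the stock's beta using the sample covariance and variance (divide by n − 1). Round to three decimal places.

0.479

Mean R_i = (8.4 + 0.5 + 6.0 + 5.2 − 0.4 + 4.4 − 1.9) / 7 = 3.1714%
Mean R_m = (8.6 + 3.8 + 10.6 + 11.5 + 6.5 + 10.5 − 6.0) / 7 = 6.5000%
Σ(R_i − R̄_i)(R_m − R̄_m) = 108.2400  ⇒  Cov = 108.2400 / 6 = 18.0400
Σ(R_m − R̄_m)² = 225.7600  ⇒  Var(R_m) = 225.7600 / 6 = 37.6267
β = Cov / Var(R_m) = 18.0400 / 37.6267 = 0.4794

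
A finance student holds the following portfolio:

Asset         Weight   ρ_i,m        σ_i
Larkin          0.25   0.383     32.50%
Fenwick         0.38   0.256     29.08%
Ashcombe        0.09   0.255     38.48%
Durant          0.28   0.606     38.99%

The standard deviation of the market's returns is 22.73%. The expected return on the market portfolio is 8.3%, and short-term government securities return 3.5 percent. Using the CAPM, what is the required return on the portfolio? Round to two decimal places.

β_Larkin = 0.383 × 32.50% / 22.73% = 0.5476
β_Fenwick = 0.256 × 29.08% / 22.73% = 0.3275
β_Ashcombe = 0.255 × 38.48% / 22.73% = 0.4317
β_Durant = 0.606 × 38.99% / 22.73% = 1.0395
β_P = Σ w_i β_i = 0.25×0.5476 + 0.38×0.3275 + 0.09×0.4317 + 0.28×1.0395 = 0.5913
MRP = 8.3% − 3.5% = 4.80%
E(R_P) = R_f + β_P × MRP = 3.5% + 0.5913 × 4.8% = 6.34%

6.34%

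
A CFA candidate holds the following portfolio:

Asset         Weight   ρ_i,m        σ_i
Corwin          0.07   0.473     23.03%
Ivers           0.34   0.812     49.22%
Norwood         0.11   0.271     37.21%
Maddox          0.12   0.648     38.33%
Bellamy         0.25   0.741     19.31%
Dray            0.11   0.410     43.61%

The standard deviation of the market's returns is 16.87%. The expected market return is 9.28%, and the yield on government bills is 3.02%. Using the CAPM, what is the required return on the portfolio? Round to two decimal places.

11.92%

β_Corwin = 0.473 × 23.03% / 16.87% = 0.6457
β_Ivers = 0.812 × 49.22% / 16.87% = 2.3691
β_Norwood = 0.271 × 37.21% / 16.87% = 0.5977
β_Maddox = 0.648 × 38.33% / 16.87% = 1.4723
β_Bellamy = 0.741 × 19.31% / 16.87% = 0.8482
β_Dray = 0.410 × 43.61% / 16.87% = 1.0599
β_P = Σ w_i β_i = 0.07×0.6457 + 0.34×2.3691 + 0.11×0.5977 + 0.12×1.4723 + 0.25×0.8482 + 0.11×1.0599 = 1.4218
MRP = 9.28% − 3.02% = 6.26%
E(R_P) = R_f + β_P × MRP = 3.02% + 1.4218 × 6.26% = 11.92%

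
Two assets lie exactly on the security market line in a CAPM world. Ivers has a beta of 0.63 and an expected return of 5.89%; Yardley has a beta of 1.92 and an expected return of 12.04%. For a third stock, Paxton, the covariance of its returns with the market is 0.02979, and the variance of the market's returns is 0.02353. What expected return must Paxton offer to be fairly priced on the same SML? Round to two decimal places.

MRP = (12.04% − 5.89%) / (1.92 − 0.63) = 4.7674%
R_f = 5.89% − 0.63 × 4.7674% = 2.8865%
β_Paxton = Cov / Var(R_m) = 0.02979 / 0.02353 = 1.2660
E(R_Paxton) = R_f + β × MRP = 2.8865% + 1.2660 × 4.7674% = 8.92%

8.92%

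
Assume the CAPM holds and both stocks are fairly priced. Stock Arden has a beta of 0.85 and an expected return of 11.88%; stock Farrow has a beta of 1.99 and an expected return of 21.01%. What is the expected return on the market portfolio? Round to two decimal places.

Both satisfy E(R) = R_f + β·MRP, so the slope of the SML is
MRP = (21.01% − 11.88%) / (1.99 − 0.85) = 9.13% / 1.14 = 8.0088%
R_f = E(R_Arden) − β_Arden·MRP = 11.88% − 0.85 × 8.0088% = 5.0725%
E(R_m) = R_f + MRP = 5.0725% + 8.0088% = 13.08%

13.08%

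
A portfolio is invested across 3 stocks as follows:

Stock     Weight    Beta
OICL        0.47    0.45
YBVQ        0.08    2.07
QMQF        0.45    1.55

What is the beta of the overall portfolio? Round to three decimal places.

β_P = Σ w_i β_i = 0.47×0.45 + 0.08×2.07 + 0.45×1.55 = 1.0746

1.075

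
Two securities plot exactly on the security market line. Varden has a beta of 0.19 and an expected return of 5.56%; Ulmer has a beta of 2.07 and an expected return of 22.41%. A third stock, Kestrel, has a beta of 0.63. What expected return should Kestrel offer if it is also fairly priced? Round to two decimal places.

9.50%

MRP (SML slope) = (22.41% − 5.56%) / (2.07 − 0.19) = 16.85% / 1.88 = 8.9628%
R_f (intercept) = 5.56% − 0.19 × 8.9628% = 3.8571%
E(R_Kestrel) = R_f + β × MRP = 3.8571% + 0.63 × 8.9628% = 9.50%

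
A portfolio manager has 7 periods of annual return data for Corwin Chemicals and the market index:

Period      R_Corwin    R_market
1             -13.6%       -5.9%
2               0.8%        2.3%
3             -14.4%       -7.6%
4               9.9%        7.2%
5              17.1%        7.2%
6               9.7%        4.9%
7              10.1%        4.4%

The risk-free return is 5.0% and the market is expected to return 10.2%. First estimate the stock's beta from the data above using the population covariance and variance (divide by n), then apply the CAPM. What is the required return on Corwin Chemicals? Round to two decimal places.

15.35%

Mean R_i = (-13.6 + 0.8 − 14.4 + 9.9 + 17.1 + 9.7 + 10.1) / 7 = 2.8000%
Mean R_m = (-5.9 + 2.3 − 7.6 + 7.2 + 7.2 + 4.9 + 4.4) / 7 = 1.7857%
Σ(R_i − R̄_i)(R_m − R̄_m) = 442.8900  ⇒  Cov = 442.8900 / 7 = 63.2700
Σ(R_m − R̄_m)² = 222.5886  ⇒  Var(R_m) = 222.5886 / 7 = 31.7984
β = Cov / Var(R_m) = 63.2700 / 31.7984 = 1.9897
MRP = 10.2% − 5.0% = 5.20%
E(R) = R_f + β × MRP = 5.0% + 1.9897 × 5.2% = 15.35%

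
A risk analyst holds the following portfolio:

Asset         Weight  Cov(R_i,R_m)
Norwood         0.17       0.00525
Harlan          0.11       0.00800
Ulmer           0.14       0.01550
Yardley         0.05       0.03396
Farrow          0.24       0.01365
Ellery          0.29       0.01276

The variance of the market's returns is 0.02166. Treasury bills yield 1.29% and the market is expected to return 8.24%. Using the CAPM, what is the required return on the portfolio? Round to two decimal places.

5.34%

β_Norwood = 0.00525 / 0.02166 = 0.2424
β_Harlan = 0.00800 / 0.02166 = 0.3693
β_Ulmer = 0.01550 / 0.02166 = 0.7156
β_Yardley = 0.03396 / 0.02166 = 1.5679
β_Farrow = 0.01365 / 0.02166 = 0.6302
β_Ellery = 0.01276 / 0.02166 = 0.5891
β_P = Σ w_i β_i = 0.17×0.2424 + 0.11×0.3693 + 0.14×0.7156 + 0.05×1.5679 + 0.24×0.6302 + 0.29×0.5891 = 0.5825
MRP = 8.24% − 1.29% = 6.95%
E(R_P) = R_f + β_P × MRP = 1.29% + 0.5825 × 6.95% = 5.34%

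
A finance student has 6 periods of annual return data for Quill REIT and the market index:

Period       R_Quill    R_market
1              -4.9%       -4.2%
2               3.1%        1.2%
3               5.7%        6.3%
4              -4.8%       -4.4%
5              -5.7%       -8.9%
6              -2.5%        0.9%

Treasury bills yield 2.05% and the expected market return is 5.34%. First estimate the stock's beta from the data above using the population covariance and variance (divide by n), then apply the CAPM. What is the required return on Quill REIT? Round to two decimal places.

Mean R_i = (-4.9 + 3.1 + 5.7 − 4.8 − 5.7 − 2.5) / 6 = -1.5167%
Mean R_m = (-4.2 + 1.2 + 6.3 − 4.4 − 8.9 + 0.9) / 6 = -1.5167%
Σ(R_i − R̄_i)(R_m − R̄_m) = 116.0083  ⇒  Cov = 116.0083 / 6 = 19.3347
Σ(R_m − R̄_m)² = 144.3483  ⇒  Var(R_m) = 144.3483 / 6 = 24.0581
β = Cov / Var(R_m) = 19.3347 / 24.0581 = 0.8037
MRP = 5.34% − 2.05% = 3.29%
E(R) = R_f + β × MRP = 2.05% + 0.8037 × 3.29% = 4.69%

4.69%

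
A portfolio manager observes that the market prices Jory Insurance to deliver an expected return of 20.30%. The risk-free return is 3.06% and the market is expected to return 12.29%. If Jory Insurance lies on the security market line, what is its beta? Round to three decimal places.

1.868

MRP = 12.29% − 3.06% = 9.23%
β = (E(R) − R_f) / MRP = (20.30% − 3.06%) / 9.23% = 17.24% / 9.23% = 1.868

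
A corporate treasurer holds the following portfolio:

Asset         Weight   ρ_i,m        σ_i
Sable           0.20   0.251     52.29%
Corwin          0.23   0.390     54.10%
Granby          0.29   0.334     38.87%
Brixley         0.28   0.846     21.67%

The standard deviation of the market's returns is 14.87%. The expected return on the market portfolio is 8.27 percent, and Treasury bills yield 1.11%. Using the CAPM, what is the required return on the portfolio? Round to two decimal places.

β_Sable = 0.251 × 52.29% / 14.87% = 0.8826
β_Corwin = 0.390 × 54.10% / 14.87% = 1.4189
β_Granby = 0.334 × 38.87% / 14.87% = 0.8731
β_Brixley = 0.846 × 21.67% / 14.87% = 1.2329
β_P = Σ w_i β_i = 0.20×0.8826 + 0.23×1.4189 + 0.29×0.8731 + 0.28×1.2329 = 1.1013
MRP = 8.27% − 1.11% = 7.16%
E(R_P) = R_f + β_P × MRP = 1.11% + 1.1013 × 7.16% = 9.00%

9.00%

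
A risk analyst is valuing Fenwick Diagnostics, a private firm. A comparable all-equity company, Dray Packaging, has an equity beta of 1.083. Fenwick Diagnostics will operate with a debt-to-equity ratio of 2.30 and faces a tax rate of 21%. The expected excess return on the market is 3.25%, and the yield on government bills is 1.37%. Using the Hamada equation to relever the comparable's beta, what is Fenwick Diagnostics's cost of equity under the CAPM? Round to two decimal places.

11.29%

β_L = β_U × [1 + (1 − t)(D/E)] = 1.083 × [1 + (1 − 0.21) × 2.30]
    = 1.083 × [1 + 0.79 × 2.30] = 1.083 × 2.8170 = 3.0508
E(R) = R_f + β_L × MRP = 1.37% + 3.0508 × 3.25% = 11.29%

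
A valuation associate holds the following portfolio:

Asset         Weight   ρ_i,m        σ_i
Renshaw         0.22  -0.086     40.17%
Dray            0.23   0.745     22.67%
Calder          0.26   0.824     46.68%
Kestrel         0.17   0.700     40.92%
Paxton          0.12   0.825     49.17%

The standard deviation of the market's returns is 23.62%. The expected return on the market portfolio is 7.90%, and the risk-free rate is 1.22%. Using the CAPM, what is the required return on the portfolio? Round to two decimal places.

7.69%

β_Renshaw = -0.086 × 40.17% / 23.62% = -0.1463
β_Dray = 0.745 × 22.67% / 23.62% = 0.7150
β_Calder = 0.824 × 46.68% / 23.62% = 1.6285
β_Kestrel = 0.700 × 40.92% / 23.62% = 1.2127
β_Paxton = 0.825 × 49.17% / 23.62% = 1.7174
β_P = Σ w_i β_i = 0.22×-0.1463 + 0.23×0.7150 + 0.26×1.6285 + 0.17×1.2127 + 0.12×1.7174 = 0.9679
MRP = 7.90% − 1.22% = 6.68%
E(R_P) = R_f + β_P × MRP = 1.22% + 0.9679 × 6.68% = 7.69%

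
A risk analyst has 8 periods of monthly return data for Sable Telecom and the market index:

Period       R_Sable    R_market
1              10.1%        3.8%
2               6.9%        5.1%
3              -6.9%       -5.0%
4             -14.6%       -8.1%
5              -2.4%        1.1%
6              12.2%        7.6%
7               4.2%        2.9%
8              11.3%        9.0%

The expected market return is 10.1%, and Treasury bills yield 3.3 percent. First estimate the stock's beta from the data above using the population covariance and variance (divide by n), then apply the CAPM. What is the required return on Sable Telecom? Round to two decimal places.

14.02%

Mean R_i = (10.1 + 6.9 − 6.9 − 14.6 − 2.4 + 12.2 + 4.2 + 11.3) / 8 = 2.6000%
Mean R_m = (3.8 + 5.1 − 5.0 − 8.1 + 1.1 + 7.6 + 2.9 + 9.0) / 8 = 2.0500%
Σ(R_i − R̄_i)(R_m − R̄_m) = 387.6500  ⇒  Cov = 387.6500 / 8 = 48.4563
Σ(R_m − R̄_m)² = 245.8200  ⇒  Var(R_m) = 245.8200 / 8 = 30.7275
β = Cov / Var(R_m) = 48.4563 / 30.7275 = 1.5770
MRP = 10.1% − 3.3% = 6.80%
E(R) = R_f + β × MRP = 3.3% + 1.5770 × 6.8% = 14.02%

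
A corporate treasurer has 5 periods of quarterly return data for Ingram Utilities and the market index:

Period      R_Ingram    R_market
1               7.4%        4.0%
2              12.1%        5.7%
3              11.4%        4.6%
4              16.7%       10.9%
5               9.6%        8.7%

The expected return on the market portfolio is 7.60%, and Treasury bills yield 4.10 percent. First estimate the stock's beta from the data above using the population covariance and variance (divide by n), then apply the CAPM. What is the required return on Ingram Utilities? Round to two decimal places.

Mean R_i = (7.4 + 12.1 + 11.4 + 16.7 + 9.6) / 5 = 11.4400%
Mean R_m = (4.0 + 5.7 + 4.6 + 10.9 + 8.7) / 5 = 6.7800%
Σ(R_i − R̄_i)(R_m − R̄_m) = 28.7440  ⇒  Cov = 28.7440 / 5 = 5.7488
Σ(R_m − R̄_m)² = 34.3080  ⇒  Var(R_m) = 34.3080 / 5 = 6.8616
β = Cov / Var(R_m) = 5.7488 / 6.8616 = 0.8378
MRP = 7.60% − 4.10% = 3.50%
E(R) = R_f + β × MRP = 4.10% + 0.8378 × 3.50% = 7.03%

7.03%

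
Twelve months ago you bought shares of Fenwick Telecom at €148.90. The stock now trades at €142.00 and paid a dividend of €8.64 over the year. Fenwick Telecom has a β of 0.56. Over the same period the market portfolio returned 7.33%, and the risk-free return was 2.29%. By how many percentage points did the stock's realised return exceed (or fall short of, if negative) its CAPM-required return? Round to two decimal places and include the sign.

Realised HPR = (P1 + D1 − P0) / P0 = (142.00 + 8.64 − 148.90) / 148.90 = 1.74 / 148.90 = 1.1686%
MRP = 7.33% − 2.29% = 5.04%
CAPM required = R_f + β·MRP = 2.29% + 0.56 × 5.04% = 5.1124%
α = realised − required = 1.1686% − 5.1124% = -3.94%

-3.94%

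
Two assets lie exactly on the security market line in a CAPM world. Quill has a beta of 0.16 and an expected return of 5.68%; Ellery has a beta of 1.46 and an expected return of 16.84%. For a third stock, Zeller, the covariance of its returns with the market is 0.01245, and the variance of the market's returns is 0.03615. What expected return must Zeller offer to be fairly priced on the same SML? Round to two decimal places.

MRP = (16.84% − 5.68%) / (1.46 − 0.16) = 8.5846%
R_f = 5.68% − 0.16 × 8.5846% = 4.3065%
β_Zeller = Cov / Var(R_m) = 0.01245 / 0.03615 = 0.3444
E(R_Zeller) = R_f + β × MRP = 4.3065% + 0.3444 × 8.5846% = 7.26%

7.26%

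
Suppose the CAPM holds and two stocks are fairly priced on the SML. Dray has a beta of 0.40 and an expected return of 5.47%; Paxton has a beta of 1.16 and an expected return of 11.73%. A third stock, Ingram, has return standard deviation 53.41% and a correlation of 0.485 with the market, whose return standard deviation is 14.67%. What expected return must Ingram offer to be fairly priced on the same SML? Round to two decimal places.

16.72%

MRP = (11.73% − 5.47%) / (1.16 − 0.40) = 8.2368%
R_f = 5.47% − 0.40 × 8.2368% = 2.1753%
β_Ingram = ρ·σ_i/σ_m = 0.485 × 53.41 / 14.67 = 1.7658
E(R_Ingram) = R_f + β × MRP = 2.1753% + 1.7658 × 8.2368% = 16.72%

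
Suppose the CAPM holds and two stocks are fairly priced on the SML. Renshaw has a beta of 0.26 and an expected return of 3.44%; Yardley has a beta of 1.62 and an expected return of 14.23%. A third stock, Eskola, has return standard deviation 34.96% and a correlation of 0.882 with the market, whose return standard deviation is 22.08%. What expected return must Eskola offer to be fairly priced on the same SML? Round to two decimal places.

MRP = (14.23% − 3.44%) / (1.62 − 0.26) = 7.9338%
R_f = 3.44% − 0.26 × 7.9338% = 1.3772%
β_Eskola = ρ·σ_i/σ_m = 0.882 × 34.96 / 22.08 = 1.3965
E(R_Eskola) = R_f + β × MRP = 1.3772% + 1.3965 × 7.9338% = 12.46%

12.46%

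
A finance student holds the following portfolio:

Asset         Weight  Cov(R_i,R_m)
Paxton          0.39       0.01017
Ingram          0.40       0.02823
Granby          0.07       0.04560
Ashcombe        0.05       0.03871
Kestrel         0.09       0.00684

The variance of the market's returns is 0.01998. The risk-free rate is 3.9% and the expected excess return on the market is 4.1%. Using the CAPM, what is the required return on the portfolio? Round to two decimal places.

β_Paxton = 0.01017 / 0.01998 = 0.5090
β_Ingram = 0.02823 / 0.01998 = 1.4129
β_Granby = 0.04560 / 0.01998 = 2.2823
β_Ashcombe = 0.03871 / 0.01998 = 1.9374
β_Kestrel = 0.00684 / 0.01998 = 0.3423
β_P = Σ w_i β_i = 0.39×0.5090 + 0.40×1.4129 + 0.07×2.2823 + 0.05×1.9374 + 0.09×0.3423 = 1.0511
E(R_P) = R_f + β_P × MRP = 3.9% + 1.0511 × 4.1% = 8.21%

8.21%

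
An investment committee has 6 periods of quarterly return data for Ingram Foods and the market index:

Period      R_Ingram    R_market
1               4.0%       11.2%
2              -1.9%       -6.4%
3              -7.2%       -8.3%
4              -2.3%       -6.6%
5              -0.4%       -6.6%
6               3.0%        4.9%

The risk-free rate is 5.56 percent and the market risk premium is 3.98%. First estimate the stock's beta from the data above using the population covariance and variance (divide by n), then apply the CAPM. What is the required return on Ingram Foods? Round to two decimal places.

7.28%

Mean R_i = (4.0 − 1.9 − 7.2 − 2.3 − 0.4 + 3.0) / 6 = -0.8000%
Mean R_m = (11.2 − 6.4 − 8.3 − 6.6 − 6.6 + 4.9) / 6 = -1.9667%
Σ(R_i − R̄_i)(R_m − R̄_m) = 139.8000  ⇒  Cov = 139.8000 / 6 = 23.3000
Σ(R_m − R̄_m)² = 323.2133  ⇒  Var(R_m) = 323.2133 / 6 = 53.8689
β = Cov / Var(R_m) = 23.3000 / 53.8689 = 0.4325
E(R) = R_f + β × MRP = 5.56% + 0.4325 × 3.98% = 7.28%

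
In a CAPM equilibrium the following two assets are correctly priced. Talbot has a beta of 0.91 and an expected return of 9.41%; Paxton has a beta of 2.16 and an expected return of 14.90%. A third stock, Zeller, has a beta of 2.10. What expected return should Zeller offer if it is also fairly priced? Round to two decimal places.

MRP (SML slope) = (14.90% − 9.41%) / (2.16 − 0.91) = 5.49% / 1.25 = 4.3920%
R_f (intercept) = 9.41% − 0.91 × 4.3920% = 5.4133%
E(R_Zeller) = R_f + β × MRP = 5.4133% + 2.10 × 4.3920% = 14.64%

14.64%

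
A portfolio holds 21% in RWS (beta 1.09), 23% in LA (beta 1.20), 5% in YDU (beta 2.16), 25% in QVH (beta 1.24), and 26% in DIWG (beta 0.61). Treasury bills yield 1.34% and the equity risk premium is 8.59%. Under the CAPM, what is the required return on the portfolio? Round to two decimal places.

10.63%

β_P = Σ w_i β_i = 0.21×1.09 + 0.23×1.20 + 0.05×2.16 + 0.25×1.24 + 0.26×0.61 = 1.0815
E(R_P) = R_f + β_P × MRP = 1.34% + 1.0815 × 8.59% = 10.63%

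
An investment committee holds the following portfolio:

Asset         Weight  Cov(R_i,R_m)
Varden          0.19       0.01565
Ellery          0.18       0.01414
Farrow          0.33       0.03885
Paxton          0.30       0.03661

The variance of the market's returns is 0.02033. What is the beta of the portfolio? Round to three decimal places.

β_Varden = 0.01565 / 0.02033 = 0.7698
β_Ellery = 0.01414 / 0.02033 = 0.6955
β_Farrow = 0.03885 / 0.02033 = 1.9110
β_Paxton = 0.03661 / 0.02033 = 1.8008
β_P = Σ w_i β_i = 0.19×0.7698 + 0.18×0.6955 + 0.33×1.9110 + 0.30×1.8008 = 1.4423

1.442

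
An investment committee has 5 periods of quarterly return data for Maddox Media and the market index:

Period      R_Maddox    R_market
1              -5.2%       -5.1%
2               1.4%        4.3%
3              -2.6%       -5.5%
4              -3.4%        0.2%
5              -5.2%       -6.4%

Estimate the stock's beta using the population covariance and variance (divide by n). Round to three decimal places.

Mean R_i = (-5.2 + 1.4 − 2.6 − 3.4 − 5.2) / 5 = -3.0000%
Mean R_m = (-5.1 + 4.3 − 5.5 + 0.2 − 6.4) / 5 = -2.5000%
Σ(R_i − R̄_i)(R_m − R̄_m) = 41.9400  ⇒  Cov = 41.9400 / 5 = 8.3880
Σ(R_m − R̄_m)² = 84.5000  ⇒  Var(R_m) = 84.5000 / 5 = 16.9000
β = Cov / Var(R_m) = 8.3880 / 16.9000 = 0.4963

0.496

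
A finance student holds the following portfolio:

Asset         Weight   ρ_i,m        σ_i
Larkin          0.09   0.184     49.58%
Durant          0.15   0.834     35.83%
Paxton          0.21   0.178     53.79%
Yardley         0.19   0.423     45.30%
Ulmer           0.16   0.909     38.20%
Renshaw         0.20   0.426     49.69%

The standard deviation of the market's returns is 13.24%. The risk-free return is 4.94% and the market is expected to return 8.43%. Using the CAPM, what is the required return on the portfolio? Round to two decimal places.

β_Larkin = 0.184 × 49.58% / 13.24% = 0.6890
β_Durant = 0.834 × 35.83% / 13.24% = 2.2570
β_Paxton = 0.178 × 53.79% / 13.24% = 0.7232
β_Yardley = 0.423 × 45.30% / 13.24% = 1.4473
β_Ulmer = 0.909 × 38.20% / 13.24% = 2.6226
β_Renshaw = 0.426 × 49.69% / 13.24% = 1.5988
β_P = Σ w_i β_i = 0.09×0.6890 + 0.15×2.2570 + 0.21×0.7232 + 0.19×1.4473 + 0.16×2.6226 + 0.20×1.5988 = 1.5668
MRP = 8.43% − 4.94% = 3.49%
E(R_P) = R_f + β_P × MRP = 4.94% + 1.5668 × 3.49% = 10.41%

10.41%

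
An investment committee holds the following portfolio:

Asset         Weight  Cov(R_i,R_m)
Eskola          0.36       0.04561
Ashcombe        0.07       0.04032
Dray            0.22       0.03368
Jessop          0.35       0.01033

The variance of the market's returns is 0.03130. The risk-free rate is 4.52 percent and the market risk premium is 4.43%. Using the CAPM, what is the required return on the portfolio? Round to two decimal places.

β_Eskola = 0.04561 / 0.03130 = 1.4572
β_Ashcombe = 0.04032 / 0.03130 = 1.2882
β_Dray = 0.03368 / 0.03130 = 1.0760
β_Jessop = 0.01033 / 0.03130 = 0.3300
β_P = Σ w_i β_i = 0.36×1.4572 + 0.07×1.2882 + 0.22×1.0760 + 0.35×0.3300 = 0.9670
E(R_P) = R_f + β_P × MRP = 4.52% + 0.9670 × 4.43% = 8.80%

8.80%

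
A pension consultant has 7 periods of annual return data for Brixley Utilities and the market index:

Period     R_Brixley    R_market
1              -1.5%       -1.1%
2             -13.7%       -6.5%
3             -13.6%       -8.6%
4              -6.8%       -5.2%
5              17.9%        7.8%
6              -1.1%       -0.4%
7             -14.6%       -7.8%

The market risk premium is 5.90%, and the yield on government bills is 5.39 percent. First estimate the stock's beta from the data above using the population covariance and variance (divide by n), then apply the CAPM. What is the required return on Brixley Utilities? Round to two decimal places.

17.07%

Mean R_i = (-1.5 − 13.7 − 13.6 − 6.8 + 17.9 − 1.1 − 14.6) / 7 = -4.7714%
Mean R_m = (-1.1 − 6.5 − 8.6 − 5.2 + 7.8 − 0.4 − 7.8) / 7 = -3.1143%
Σ(R_i − R̄_i)(R_m − R̄_m) = 392.9429  ⇒  Cov = 392.9429 / 7 = 56.1347
Σ(R_m − R̄_m)² = 198.4086  ⇒  Var(R_m) = 198.4086 / 7 = 28.3441
β = Cov / Var(R_m) = 56.1347 / 28.3441 = 1.9805
E(R) = R_f + β × MRP = 5.39% + 1.9805 × 5.90% = 17.07%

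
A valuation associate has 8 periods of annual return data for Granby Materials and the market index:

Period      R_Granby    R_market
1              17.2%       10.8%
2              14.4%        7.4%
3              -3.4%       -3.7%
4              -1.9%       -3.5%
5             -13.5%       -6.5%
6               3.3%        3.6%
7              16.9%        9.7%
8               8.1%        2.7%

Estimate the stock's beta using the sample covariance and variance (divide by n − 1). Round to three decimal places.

Mean R_i = (17.2 + 14.4 − 3.4 − 1.9 − 13.5 + 3.3 + 16.9 + 8.1) / 8 = 5.1375%
Mean R_m = (10.8 + 7.4 − 3.7 − 3.5 − 6.5 + 3.6 + 9.7 + 2.7) / 8 = 2.5625%
Σ(R_i − R̄_i)(R_m − R̄_m) = 491.6613  ⇒  Cov = 491.6613 / 7 = 70.2373
Σ(R_m − R̄_m)² = 301.3988  ⇒  Var(R_m) = 301.3988 / 7 = 43.0570
β = Cov / Var(R_m) = 70.2373 / 43.0570 = 1.6313

1.631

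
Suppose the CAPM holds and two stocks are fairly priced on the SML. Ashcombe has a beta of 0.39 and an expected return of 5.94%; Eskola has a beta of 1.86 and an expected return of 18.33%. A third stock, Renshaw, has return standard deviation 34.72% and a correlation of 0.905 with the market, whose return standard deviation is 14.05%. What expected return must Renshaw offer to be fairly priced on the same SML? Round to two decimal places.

MRP = (18.33% − 5.94%) / (1.86 − 0.39) = 8.4286%
R_f = 5.94% − 0.39 × 8.4286% = 2.6528%
β_Renshaw = ρ·σ_i/σ_m = 0.905 × 34.72 / 14.05 = 2.2364
E(R_Renshaw) = R_f + β × MRP = 2.6528% + 2.2364 × 8.4286% = 21.50%

21.50%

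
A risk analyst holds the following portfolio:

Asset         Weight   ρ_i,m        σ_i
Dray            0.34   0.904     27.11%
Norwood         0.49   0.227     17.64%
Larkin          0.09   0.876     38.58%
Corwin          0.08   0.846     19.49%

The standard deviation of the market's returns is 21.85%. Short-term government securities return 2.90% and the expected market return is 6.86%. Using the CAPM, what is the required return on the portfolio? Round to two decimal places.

β_Dray = 0.904 × 27.11% / 21.85% = 1.1216
β_Norwood = 0.227 × 17.64% / 21.85% = 0.1833
β_Larkin = 0.876 × 38.58% / 21.85% = 1.5467
β_Corwin = 0.846 × 19.49% / 21.85% = 0.7546
β_P = Σ w_i β_i = 0.34×1.1216 + 0.49×0.1833 + 0.09×1.5467 + 0.08×0.7546 = 0.6707
MRP = 6.86% − 2.90% = 3.96%
E(R_P) = R_f + β_P × MRP = 2.90% + 0.6707 × 3.96% = 5.56%

5.56%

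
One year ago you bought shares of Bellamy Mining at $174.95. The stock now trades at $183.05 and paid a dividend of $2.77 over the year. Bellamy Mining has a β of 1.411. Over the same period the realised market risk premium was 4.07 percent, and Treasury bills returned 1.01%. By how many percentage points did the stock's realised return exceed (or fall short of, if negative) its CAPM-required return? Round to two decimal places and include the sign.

Realised HPR = (P1 + D1 − P0) / P0 = (183.05 + 2.77 − 174.95) / 174.95 = 10.87 / 174.95 = 6.2132%
CAPM required = R_f + β·MRP = 1.01% + 1.411 × 4.07% = 6.75277%
α = realised − required = 6.2132% − 6.75277% = -0.54%

-0.54%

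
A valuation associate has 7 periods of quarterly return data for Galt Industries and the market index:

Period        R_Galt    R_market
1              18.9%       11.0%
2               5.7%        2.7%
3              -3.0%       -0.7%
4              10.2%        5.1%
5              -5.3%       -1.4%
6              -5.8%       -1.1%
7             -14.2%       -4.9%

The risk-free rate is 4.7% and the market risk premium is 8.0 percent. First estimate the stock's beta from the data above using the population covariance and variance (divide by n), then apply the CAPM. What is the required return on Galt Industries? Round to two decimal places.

Mean R_i = (18.9 + 5.7 − 3.0 + 10.2 − 5.3 − 5.8 − 14.2) / 7 = 0.9286%
Mean R_m = (11.0 + 2.7 − 0.7 + 5.1 − 1.4 − 1.1 − 4.9) / 7 = 1.5286%
Σ(R_i − R̄_i)(R_m − R̄_m) = 350.8543  ⇒  Cov = 350.8543 / 7 = 50.1220
Σ(R_m − R̄_m)² = 165.6143  ⇒  Var(R_m) = 165.6143 / 7 = 23.6592
β = Cov / Var(R_m) = 50.1220 / 23.6592 = 2.1185
E(R) = R_f + β × MRP = 4.7% + 2.1185 × 8.0% = 21.65%

21.65%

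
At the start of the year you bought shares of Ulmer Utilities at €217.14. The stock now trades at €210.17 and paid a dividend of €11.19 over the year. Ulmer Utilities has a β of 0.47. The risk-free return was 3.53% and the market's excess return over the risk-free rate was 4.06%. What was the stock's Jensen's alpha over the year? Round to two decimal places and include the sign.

Realised HPR = (P1 + D1 − P0) / P0 = (210.17 + 11.19 − 217.14) / 217.14 = 4.22 / 217.14 = 1.9434%
CAPM required = R_f + β·MRP = 3.53% + 0.47 × 4.06% = 5.4382%
α = realised − required = 1.9434% − 5.4382% = -3.49%

-3.49%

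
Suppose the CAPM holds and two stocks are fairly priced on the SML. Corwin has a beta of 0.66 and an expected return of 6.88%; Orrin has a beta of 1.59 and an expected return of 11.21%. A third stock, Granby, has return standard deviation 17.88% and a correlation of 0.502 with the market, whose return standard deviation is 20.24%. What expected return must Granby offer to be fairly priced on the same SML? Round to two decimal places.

5.87%

MRP = (11.21% − 6.88%) / (1.59 − 0.66) = 4.6559%
R_f = 6.88% − 0.66 × 4.6559% = 3.8071%
β_Granby = ρ·σ_i/σ_m = 0.502 × 17.88 / 20.24 = 0.4435
E(R_Granby) = R_f + β × MRP = 3.8071% + 0.4435 × 4.6559% = 5.87%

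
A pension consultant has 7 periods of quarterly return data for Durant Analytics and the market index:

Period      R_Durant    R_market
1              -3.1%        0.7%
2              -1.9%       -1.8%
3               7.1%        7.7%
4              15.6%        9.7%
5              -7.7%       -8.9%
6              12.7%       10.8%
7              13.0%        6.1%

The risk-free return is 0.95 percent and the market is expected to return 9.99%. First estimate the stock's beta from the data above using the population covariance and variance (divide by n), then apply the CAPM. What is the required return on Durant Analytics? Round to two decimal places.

11.84%

Mean R_i = (-3.1 − 1.9 + 7.1 + 15.6 − 7.7 + 12.7 + 13.0) / 7 = 5.1000%
Mean R_m = (0.7 − 1.8 + 7.7 + 9.7 − 8.9 + 10.8 + 6.1) / 7 = 3.4714%
Σ(R_i − R̄_i)(R_m − R̄_m) = 368.3000  ⇒  Cov = 368.3000 / 7 = 52.6143
Σ(R_m − R̄_m)² = 305.8143  ⇒  Var(R_m) = 305.8143 / 7 = 43.6878
β = Cov / Var(R_m) = 52.6143 / 43.6878 = 1.2043
MRP = 9.99% − 0.95% = 9.04%
E(R) = R_f + β × MRP = 0.95% + 1.2043 × 9.04% = 11.84%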